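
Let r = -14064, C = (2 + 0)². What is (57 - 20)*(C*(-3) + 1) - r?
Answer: 13657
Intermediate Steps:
C = 4 (C = 2² = 4)
(57 - 20)*(C*(-3) + 1) - r = (57 - 20)*(4*(-3) + 1) - 1*(-14064) = 37*(-12 + 1) + 14064 = 37*(-11) + 14064 = -407 + 14064 = 13657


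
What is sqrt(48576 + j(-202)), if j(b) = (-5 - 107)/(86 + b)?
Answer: 2*sqrt(10213307)/29 ≈ 220.40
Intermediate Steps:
j(b) = -112/(86 + b)
sqrt(48576 + j(-202)) = sqrt(48576 - 112/(86 - 202)) = sqrt(48576 - 112/(-116)) = sqrt(48576 - 112*(-1/116)) = sqrt(48576 + 28/29) = sqrt(1408732/29) = 2*sqrt(10213307)/29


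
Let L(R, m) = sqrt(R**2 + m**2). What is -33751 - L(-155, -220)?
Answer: -33751 - 5*sqrt(2897) ≈ -34020.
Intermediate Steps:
-33751 - L(-155, -220) = -33751 - sqrt((-155)**2 + (-220)**2) = -33751 - sqrt(24025 + 48400) = -33751 - sqrt(72425) = -33751 - 5*sqrt(2897)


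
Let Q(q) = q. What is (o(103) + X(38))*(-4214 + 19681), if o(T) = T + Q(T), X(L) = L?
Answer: 3773948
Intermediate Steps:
o(T) = 2*T (o(T) = T + T = 2*T)
(o(103) + X(38))*(-4214 + 19681) = (2*103 + 38)*(-4214 + 19681) = (206 + 38)*15467 = 244*15467 = 3773948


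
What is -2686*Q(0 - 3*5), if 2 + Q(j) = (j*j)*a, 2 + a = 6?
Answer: -2412028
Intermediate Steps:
a = 4 (a = -2 + 6 = 4)
Q(j) = -2 + 4*j**2 (Q(j) = -2 + (j*j)*4 = -2 + j**2*4 = -2 + 4*j**2)
-2686*Q(0 - 3*5) = -2686*(-2 + 4*(0 - 3*5)**2) = -2686*(-2 + 4*(0 - 15)**2) = -2686*(-2 + 4*(-15)**2) = -2686*(-2 + 4*225) = -2686*(-2 + 900) = -2686*898 = -2412028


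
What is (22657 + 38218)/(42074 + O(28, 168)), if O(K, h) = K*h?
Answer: 60875/46778 ≈ 1.3014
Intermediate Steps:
(22657 + 38218)/(42074 + O(28, 168)) = (22657 + 38218)/(42074 + 28*168) = 60875/(42074 + 4704) = 60875/46778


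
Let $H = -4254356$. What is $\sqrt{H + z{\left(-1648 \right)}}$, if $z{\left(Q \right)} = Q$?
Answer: $2 i \sqrt{1064001} \approx 2063.0 i$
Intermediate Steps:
$\sqrt{H + z{\left(-1648 \right)}} = \sqrt{-4254356 - 1648} = \sqrt{-4256004} = 2 i \sqrt{1064001}$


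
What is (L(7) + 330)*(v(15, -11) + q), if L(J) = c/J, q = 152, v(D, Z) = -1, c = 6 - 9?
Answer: 348357/7 ≈ 49765.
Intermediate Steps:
c = -3
L(J) = -3/J
(L(7) + 330)*(v(15, -11) + q) = (-3/7 + 330)*(-1 + 152) = (-3*⅐ + 330)*151 = (-3/7 + 330)*151 = (2307/7)*151 = 348357/7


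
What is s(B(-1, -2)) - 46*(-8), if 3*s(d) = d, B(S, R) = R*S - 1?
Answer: 1105/3 ≈ 368.33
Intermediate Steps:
B(S, R) = -1 + R*S
s(d) = d/3
s(B(-1, -2)) - 46*(-8) = (-1 - 2*(-1))/3 - 46*(-8) = (-1 + 2)/3 + 368 = (⅓)*1 + 368 = ⅓ + 368 = 1105/3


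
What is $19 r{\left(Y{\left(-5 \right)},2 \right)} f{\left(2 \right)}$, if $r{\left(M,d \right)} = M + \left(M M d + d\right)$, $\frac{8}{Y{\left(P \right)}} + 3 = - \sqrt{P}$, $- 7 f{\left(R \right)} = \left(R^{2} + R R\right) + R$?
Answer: $\frac{380 \left(- 31 \sqrt{5} + 79 i\right)}{7 \left(9 i + 11 \sqrt{5}\right)} \approx -78.659 + 203.14 i$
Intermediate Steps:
$f{\left(R \right)} = - \frac{2 R^{2}}{7} - \frac{R}{7}$ ($f{\left(R \right)} = - \frac{\left(R^{2} + R R\right) + R}{7} = - \frac{\left(R^{2} + R^{2}\right) + R}{7} = - \frac{2 R^{2} + R}{7} = - \frac{R + 2 R^{2}}{7} = - \frac{2 R^{2}}{7} - \frac{R}{7}$)
$Y{\left(P \right)} = \frac{8}{-3 - \sqrt{P}}$
$r{\left(M,d \right)} = M + d + d M^{2}$ ($r{\left(M,d \right)} = M + \left(M^{2} d + d\right) = M + \left(d M^{2} + d\right) = M + \left(d + d M^{2}\right) = M + d + d M^{2}$)
$19 r{\left(Y{\left(-5 \right)},2 \right)} f{\left(2 \right)} = 19 \left(- \frac{8}{3 + \sqrt{-5}} + 2 + 2 \left(- \frac{8}{3 + \sqrt{-5}}\right)^{2}\right) \left(\left(- \frac{1}{7}\right) 2 \left(1 + 2 \cdot 2\right)\right) = 19 \left(- \frac{8}{3 + i \sqrt{5}} + 2 + 2 \left(- \frac{8}{3 + i \sqrt{5}}\right)^{2}\right) \left(\left(- \frac{1}{7}\right) 2 \left(1 + 4\right)\right) = 19 \left(- \frac{8}{3 + i \sqrt{5}} + 2 + 2 \frac{64}{\left(3 + i \sqrt{5}\right)^{2}}\right) \left(\left(- \frac{1}{7}\right) 2 \cdot 5\right) = 19 \left(- \frac{8}{3 + i \sqrt{5}} + 2 + \frac{128}{\left(3 + i \sqrt{5}\right)^{2}}\right) \left(- \frac{10}{7}\right) = 19 \left(2 - \frac{8}{3 + i \sqrt{5}} + \frac{128}{\left(3 + i \sqrt{5}\right)^{2}}\right) \left(- \frac{10}{7}\right) = \left(38 - \frac{152}{3 + i \sqrt{5}} + \frac{2432}{\left(3 + i \sqrt{5}\right)^{2}}\right) \left(- \frac{10}{7}\right) = - \frac{380}{7} - \frac{24320}{7 \left(3 + i \sqrt{5}\right)^{2}} + \frac{1520}{7 \left(3 + i \sqrt{5}\right)}$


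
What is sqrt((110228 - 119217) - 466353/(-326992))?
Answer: I*sqrt(60061578589195)/81748 ≈ 94.803*I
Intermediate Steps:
sqrt((110228 - 119217) - 466353/(-326992)) = sqrt(-8989 - 466353*(-1/326992)) = sqrt(-8989 + 466353/326992) = sqrt(-2938864735/326992) = I*sqrt(60061578589195)/81748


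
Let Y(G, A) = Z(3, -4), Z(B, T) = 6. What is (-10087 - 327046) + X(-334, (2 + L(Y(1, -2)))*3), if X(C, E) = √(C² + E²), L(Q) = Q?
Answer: -337133 + 34*√97 ≈ -3.3680e+5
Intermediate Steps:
Y(G, A) = 6
(-10087 - 327046) + X(-334, (2 + L(Y(1, -2)))*3) = (-10087 - 327046) + √((-334)² + ((2 + 6)*3)²) = -337133 + √(111556 + (8*3)²) = -337133 + √(111556 + 24²) = -337133 + √(111556 + 576) = -337133 + √112132 = -337133 + 34*√97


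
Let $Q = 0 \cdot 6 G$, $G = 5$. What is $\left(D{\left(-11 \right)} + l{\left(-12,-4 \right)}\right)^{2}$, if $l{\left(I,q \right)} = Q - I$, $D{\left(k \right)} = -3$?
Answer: $81$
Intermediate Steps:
$Q = 0$ ($Q = 0 \cdot 6 \cdot 5 = 0 \cdot 5 = 0$)
$l{\left(I,q \right)} = - I$ ($l{\left(I,q \right)} = 0 - I = - I$)
$\left(D{\left(-11 \right)} + l{\left(-12,-4 \right)}\right)^{2} = \left(-3 - -12\right)^{2} = \left(-3 + 12\right)^{2} = 9^{2} = 81$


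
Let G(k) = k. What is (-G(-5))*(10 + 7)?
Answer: 85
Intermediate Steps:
(-G(-5))*(10 + 7) = (-1*(-5))*(10 + 7) = 5*17 = 85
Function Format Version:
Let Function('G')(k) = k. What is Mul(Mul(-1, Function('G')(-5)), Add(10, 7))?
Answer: 85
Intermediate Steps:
Mul(Mul(-1, Function('G')(-5)), Add(10, 7)) = Mul(Mul(-1, -5), Add(10, 7)) = Mul(5, 17) = 85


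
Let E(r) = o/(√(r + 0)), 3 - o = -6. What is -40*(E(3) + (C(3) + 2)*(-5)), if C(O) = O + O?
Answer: 1600 - 120*√3 ≈ 1392.2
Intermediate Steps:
C(O) = 2*O
o = 9 (o = 3 - 1*(-6) = 3 + 6 = 9)
E(r) = 9/√r (E(r) = 9/(√(r + 0)) = 9/(√r) = 9/√r)
-40*(E(3) + (C(3) + 2)*(-5)) = -40*(9/√3 + (2*3 + 2)*(-5)) = -40*(9*(√3/3) + (6 + 2)*(-5)) = -40*(3*√3 + 8*(-5)) = -40*(3*√3 - 40) = -40*(-40 + 3*√3) = 1600 - 120*√3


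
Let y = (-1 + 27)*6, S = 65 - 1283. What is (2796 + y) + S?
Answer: 1734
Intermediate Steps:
S = -1218
y = 156 (y = 26*6 = 156)
(2796 + y) + S = (2796 + 156) - 1218 = 2952 - 1218 = 1734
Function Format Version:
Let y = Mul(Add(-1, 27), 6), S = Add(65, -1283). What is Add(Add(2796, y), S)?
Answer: 1734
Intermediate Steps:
S = -1218
y = 156 (y = Mul(26, 6) = 156)
Add(Add(2796, y), S) = Add(Add(2796, 156), -1218) = Add(2952, -1218) = 1734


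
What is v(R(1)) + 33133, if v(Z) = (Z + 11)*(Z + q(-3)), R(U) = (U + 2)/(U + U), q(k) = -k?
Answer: 132757/4 ≈ 33189.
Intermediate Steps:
R(U) = (2 + U)/(2*U) (R(U) = (2 + U)/((2*U)) = (2 + U)*(1/(2*U)) = (2 + U)/(2*U))
v(Z) = (3 + Z)*(11 + Z) (v(Z) = (Z + 11)*(Z - 1*(-3)) = (11 + Z)*(Z + 3) = (11 + Z)*(3 + Z) = (3 + Z)*(11 + Z))
v(R(1)) + 33133 = (33 + ((½)*(2 + 1)/1)² + 14*((½)*(2 + 1)/1)) + 33133 = (33 + ((½)*1*3)² + 14*((½)*1*3)) + 33133 = (33 + (3/2)² + 14*(3/2)) + 33133 = (33 + 9/4 + 21) + 33133 = 225/4 + 33133 = 132757/4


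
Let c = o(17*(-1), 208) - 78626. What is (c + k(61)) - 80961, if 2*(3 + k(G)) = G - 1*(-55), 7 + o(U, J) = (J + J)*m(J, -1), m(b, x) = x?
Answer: -159955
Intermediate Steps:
o(U, J) = -7 - 2*J (o(U, J) = -7 + (J + J)*(-1) = -7 + (2*J)*(-1) = -7 - 2*J)
k(G) = 49/2 + G/2 (k(G) = -3 + (G - 1*(-55))/2 = -3 + (G + 55)/2 = -3 + (55 + G)/2 = -3 + (55/2 + G/2) = 49/2 + G/2)
c = -79049 (c = (-7 - 2*208) - 78626 = (-7 - 416) - 78626 = -423 - 78626 = -79049)
(c + k(61)) - 80961 = (-79049 + (49/2 + (1/2)*61)) - 80961 = (-79049 + (49/2 + 61/2)) - 80961 = (-79049 + 55) - 80961 = -78994 - 80961 = -159955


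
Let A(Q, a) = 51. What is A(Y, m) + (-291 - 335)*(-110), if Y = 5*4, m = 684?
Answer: 68911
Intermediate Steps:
Y = 20
A(Y, m) + (-291 - 335)*(-110) = 51 + (-291 - 335)*(-110) = 51 - 626*(-110) = 51 + 68860 = 68911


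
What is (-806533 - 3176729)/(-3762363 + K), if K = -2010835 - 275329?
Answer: 3983262/6048527 ≈ 0.65855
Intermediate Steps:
K = -2286164
(-806533 - 3176729)/(-3762363 + K) = (-806533 - 3176729)/(-3762363 - 2286164) = -3983262/(-6048527) = -3983262*(-1/6048527) = 3983262/6048527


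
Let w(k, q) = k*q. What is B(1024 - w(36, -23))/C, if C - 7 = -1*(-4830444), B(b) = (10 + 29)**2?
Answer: 1521/4830451 ≈ 0.00031488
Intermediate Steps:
B(b) = 1521 (B(b) = 39**2 = 1521)
C = 4830451 (C = 7 - 1*(-4830444) = 7 + 4830444 = 4830451)
B(1024 - w(36, -23))/C = 1521/4830451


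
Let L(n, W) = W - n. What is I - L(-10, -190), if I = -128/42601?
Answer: 7668052/42601 ≈ 180.00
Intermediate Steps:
I = -128/42601 (I = -128*1/42601 = -128/42601 ≈ -0.0030046)
I - L(-10, -190) = -128/42601 - (-190 - 1*(-10)) = -128/42601 - (-190 + 10) = -128/42601 - 1*(-180) = -128/42601 + 180 = 7668052/42601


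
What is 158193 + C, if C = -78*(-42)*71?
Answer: 390789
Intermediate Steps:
C = 232596 (C = 3276*71 = 232596)
158193 + C = 158193 + 232596 = 390789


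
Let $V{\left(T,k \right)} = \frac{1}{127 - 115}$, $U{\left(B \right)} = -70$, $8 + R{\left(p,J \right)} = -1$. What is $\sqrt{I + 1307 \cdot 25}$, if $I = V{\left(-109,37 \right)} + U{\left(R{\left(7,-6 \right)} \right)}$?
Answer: $\frac{\sqrt{1173783}}{6} \approx 180.57$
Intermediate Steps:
$R{\left(p,J \right)} = -9$ ($R{\left(p,J \right)} = -8 - 1 = -9$)
$V{\left(T,k \right)} = \frac{1}{12}$
$I = - \frac{839}{12}$ ($I = \frac{1}{12} - 70 = - \frac{839}{12} \approx -69.917$)
$\sqrt{I + 1307 \cdot 25} = \sqrt{- \frac{839}{12} + 1307 \cdot 25} = \sqrt{- \frac{839}{12} + 32675} = \sqrt{\frac{391261}{12}} = \frac{\sqrt{1173783}}{6}$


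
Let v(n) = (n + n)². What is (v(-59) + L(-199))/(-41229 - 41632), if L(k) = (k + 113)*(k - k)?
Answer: -13924/82861 ≈ -0.16804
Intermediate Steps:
L(k) = 0 (L(k) = (113 + k)*0 = 0)
v(n) = 4*n² (v(n) = (2*n)² = 4*n²)
(v(-59) + L(-199))/(-41229 - 41632) = (4*(-59)² + 0)/(-41229 - 41632) = (4*3481 + 0)/(-82861) = (13924 + 0)*(-1/82861) = 13924*(-1/82861) = -13924/82861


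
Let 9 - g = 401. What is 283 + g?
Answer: -109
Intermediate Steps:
g = -392 (g = 9 - 1*401 = 9 - 401 = -392)
283 + g = 283 - 392 = -109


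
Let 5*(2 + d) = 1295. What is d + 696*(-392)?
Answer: -272575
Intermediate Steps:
d = 257 (d = -2 + (⅕)*1295 = -2 + 259 = 257)
d + 696*(-392) = 257 + 696*(-392) = 257 - 272832 = -272575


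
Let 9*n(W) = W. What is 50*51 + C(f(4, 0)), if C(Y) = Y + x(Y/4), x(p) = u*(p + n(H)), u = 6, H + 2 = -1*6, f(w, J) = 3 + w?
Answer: 15373/6 ≈ 2562.2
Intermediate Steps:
H = -8 (H = -2 - 1*6 = -2 - 6 = -8)
n(W) = W/9
x(p) = -16/3 + 6*p (x(p) = 6*(p + (⅑)*(-8)) = 6*(p - 8/9) = 6*(-8/9 + p) = -16/3 + 6*p)
C(Y) = -16/3 + 5*Y/2 (C(Y) = Y + (-16/3 + 6*(Y/4)) = Y + (-16/3 + 3*Y/2) = -16/3 + 5*Y/2)
50*51 + C(f(4, 0)) = 50*51 + (-16/3 + 5*(3 + 4)/2) = 2550 + (-16/3 + (5/2)*7) = 2550 + (-16/3 + 35/2) = 2550 + 73/6 = 15373/6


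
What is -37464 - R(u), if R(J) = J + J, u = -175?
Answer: -37114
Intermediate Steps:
R(J) = 2*J
-37464 - R(u) = -37464 - 2*(-175) = -37464 - 1*(-350) = -37464 + 350 = -37114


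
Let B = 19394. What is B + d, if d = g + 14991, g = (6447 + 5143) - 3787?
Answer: 42188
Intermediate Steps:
g = 7803 (g = 11590 - 3787 = 7803)
d = 22794 (d = 7803 + 14991 = 22794)
B + d = 19394 + 22794 = 42188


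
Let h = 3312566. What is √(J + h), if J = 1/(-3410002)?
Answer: √38518893888010080262/3410002 ≈ 1820.0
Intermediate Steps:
J = -1/3410002 ≈ -2.9325e-7
√(J + h) = √(-1/3410002 + 3312566) = √(11295856685131/3410002) = √38518893888010080262/3410002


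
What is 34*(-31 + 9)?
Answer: -748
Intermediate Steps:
34*(-31 + 9) = 34*(-22) = -748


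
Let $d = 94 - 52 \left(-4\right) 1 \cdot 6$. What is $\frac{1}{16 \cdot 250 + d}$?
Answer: $\frac{1}{5342} \approx 0.0001872$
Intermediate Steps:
$d = 1342$ ($d = 94 - 52 \left(\left(-4\right) 6\right) = 94 - -1248 = 94 + 1248 = 1342$)
$\frac{1}{16 \cdot 250 + d} = \frac{1}{16 \cdot 250 + 1342} = \frac{1}{4000 + 1342} = \frac{1}{5342}$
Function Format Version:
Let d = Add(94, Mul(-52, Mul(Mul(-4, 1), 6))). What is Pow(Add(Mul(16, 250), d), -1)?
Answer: Rational(1, 5342) ≈ 0.00018720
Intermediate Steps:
d = 1342 (d = Add(94, Mul(-52, Mul(-4, 6))) = Add(94, Mul(-52, -24)) = Add(94, 1248) = 1342)
Pow(Add(Mul(16, 250), d), -1) = Pow(Add(Mul(16, 250), 1342), -1) = Pow(Add(4000, 1342), -1) = Pow(5342, -1) = Rational(1, 5342)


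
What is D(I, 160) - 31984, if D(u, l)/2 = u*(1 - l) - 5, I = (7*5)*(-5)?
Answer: 23656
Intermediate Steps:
I = -175 (I = 35*(-5) = -175)
D(u, l) = -10 + 2*u*(1 - l) (D(u, l) = 2*(u*(1 - l) - 5) = 2*(-5 + u*(1 - l)) = -10 + 2*u*(1 - l))
D(I, 160) - 31984 = (-10 + 2*(-175) - 2*160*(-175)) - 31984 = (-10 - 350 + 56000) - 31984 = 55640 - 31984 = 23656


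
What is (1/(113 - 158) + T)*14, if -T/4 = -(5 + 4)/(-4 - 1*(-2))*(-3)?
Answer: 34006/45 ≈ 755.69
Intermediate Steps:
T = 54 (T = -4*(-(5 + 4)/(-4 - 1*(-2)))*(-3) = -4*(-9/(-4 + 2))*(-3) = -4*(-9/(-2))*(-3) = -4*(-9*(-1)/2)*(-3) = -4*(-1*(-9/2))*(-3) = -18*(-3) = -4*(-27/2) = 54)
(1/(113 - 158) + T)*14 = (1/(113 - 158) + 54)*14 = (1/(-45) + 54)*14 = (-1/45 + 54)*14 = (2429/45)*14 = 34006/45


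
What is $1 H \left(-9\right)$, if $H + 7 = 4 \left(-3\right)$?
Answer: $171$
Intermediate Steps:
$H = -19$ ($H = -7 + 4 \left(-3\right) = -7 - 12 = -19$)
$1 H \left(-9\right) = 1 \left(-19\right) \left(-9\right) = \left(-19\right) \left(-9\right) = 171$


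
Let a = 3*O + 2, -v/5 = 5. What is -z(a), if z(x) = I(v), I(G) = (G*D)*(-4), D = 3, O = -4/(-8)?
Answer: -300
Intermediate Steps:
v = -25 (v = -5*5 = -25)
O = ½ (O = -4*(-⅛) = ½ ≈ 0.50000)
I(G) = -12*G (I(G) = (G*3)*(-4) = (3*G)*(-4) = -12*G)
a = 7/2 (a = 3*(½) + 2 = 3/2 + 2 = 7/2 ≈ 3.5000)
z(x) = 300 (z(x) = -12*(-25) = 300)
-z(a) = -1*300 = -300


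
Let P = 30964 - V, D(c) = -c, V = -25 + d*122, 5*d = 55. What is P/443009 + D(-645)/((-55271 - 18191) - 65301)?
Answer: 3828165856/61473257867 ≈ 0.062274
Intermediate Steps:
d = 11 (d = (1/5)*55 = 11)
V = 1317 (V = -25 + 11*122 = -25 + 1342 = 1317)
P = 29647 (P = 30964 - 1*1317 = 30964 - 1317 = 29647)
P/443009 + D(-645)/((-55271 - 18191) - 65301) = 29647/443009 + (-1*(-645))/((-55271 - 18191) - 65301) = 29647*(1/443009) + 645/(-73462 - 65301) = 29647/443009 + 645/(-138763) = 29647/443009 + 645*(-1/138763) = 29647/443009 - 645/138763 = 3828165856/61473257867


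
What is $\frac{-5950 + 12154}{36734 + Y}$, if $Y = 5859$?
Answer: $\frac{6204}{42593} \approx 0.14566$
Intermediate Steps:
$\frac{-5950 + 12154}{36734 + Y} = \frac{-5950 + 12154}{36734 + 5859} = \frac{6204}{42593}$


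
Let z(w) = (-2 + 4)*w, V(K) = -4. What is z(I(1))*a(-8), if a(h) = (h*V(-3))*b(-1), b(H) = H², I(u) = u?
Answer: 64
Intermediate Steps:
z(w) = 2*w
a(h) = -4*h (a(h) = (h*(-4))*(-1)² = -4*h*1 = -4*h)
z(I(1))*a(-8) = (2*1)*(-4*(-8)) = 2*32 = 64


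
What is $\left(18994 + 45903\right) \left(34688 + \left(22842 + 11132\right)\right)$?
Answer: $4455957814$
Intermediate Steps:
$\left(18994 + 45903\right) \left(34688 + \left(22842 + 11132\right)\right) = 64897 \left(34688 + 33974\right) = 64897 \cdot 68662 = 4455957814$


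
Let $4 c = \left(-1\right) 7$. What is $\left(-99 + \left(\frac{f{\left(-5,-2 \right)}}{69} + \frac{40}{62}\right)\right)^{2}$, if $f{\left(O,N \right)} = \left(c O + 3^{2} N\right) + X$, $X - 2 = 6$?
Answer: $\frac{708423539041}{73205136} \approx 9677.2$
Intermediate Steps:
$X = 8$ ($X = 2 + 6 = 8$)
$c = - \frac{7}{4}$ ($c = \frac{\left(-1\right) 7}{4} = \frac{1}{4} \left(-7\right) = - \frac{7}{4} \approx -1.75$)
$f{\left(O,N \right)} = 8 + 9 N - \frac{7 O}{4}$ ($f{\left(O,N \right)} = \left(- \frac{7 O}{4} + 3^{2} N\right) + 8 = \left(- \frac{7 O}{4} + 9 N\right) + 8 = \left(9 N - \frac{7 O}{4}\right) + 8 = 8 + 9 N - \frac{7 O}{4}$)
$\left(-99 + \left(\frac{f{\left(-5,-2 \right)}}{69} + \frac{40}{62}\right)\right)^{2} = \left(-99 + \left(\frac{8 + 9 \left(-2\right) - - \frac{35}{4}}{69} + \frac{40}{62}\right)\right)^{2} = \left(-99 + \left(\left(8 - 18 + \frac{35}{4}\right) \frac{1}{69} + 40 \cdot \frac{1}{62}\right)\right)^{2} = \left(-99 + \left(\left(- \frac{5}{4}\right) \frac{1}{69} + \frac{20}{31}\right)\right)^{2} = \left(-99 + \left(- \frac{5}{276} + \frac{20}{31}\right)\right)^{2} = \left(-99 + \frac{5365}{8556}\right)^{2} = \left(- \frac{841679}{8556}\right)^{2} = \frac{708423539041}{73205136}$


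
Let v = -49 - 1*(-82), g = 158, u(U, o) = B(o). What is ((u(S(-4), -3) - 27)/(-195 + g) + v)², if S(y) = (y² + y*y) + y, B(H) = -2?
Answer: 1562500/1369 ≈ 1141.3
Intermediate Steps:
S(y) = y + 2*y² (S(y) = (y² + y²) + y = 2*y² + y = y + 2*y²)
u(U, o) = -2
v = 33 (v = -49 + 82 = 33)
((u(S(-4), -3) - 27)/(-195 + g) + v)² = ((-2 - 27)/(-195 + 158) + 33)² = (-29/(-37) + 33)² = (-29*(-1/37) + 33)² = (29/37 + 33)² = (1250/37)² = 1562500/1369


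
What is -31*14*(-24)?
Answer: 10416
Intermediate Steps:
-31*14*(-24) = -434*(-24) = 10416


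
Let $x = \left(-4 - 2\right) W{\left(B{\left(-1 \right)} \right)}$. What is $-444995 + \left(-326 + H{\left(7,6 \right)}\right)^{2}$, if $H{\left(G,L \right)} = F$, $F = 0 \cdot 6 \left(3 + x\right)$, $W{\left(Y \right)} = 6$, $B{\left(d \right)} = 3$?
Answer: $-338719$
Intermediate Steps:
$x = -36$ ($x = \left(-4 - 2\right) 6 = \left(-6\right) 6 = -36$)
$F = 0$ ($F = 0 \cdot 6 \left(3 - 36\right) = 0 \cdot 6 \left(-33\right) = 0 \left(-198\right) = 0$)
$H{\left(G,L \right)} = 0$
$-444995 + \left(-326 + H{\left(7,6 \right)}\right)^{2} = -444995 + \left(-326 + 0\right)^{2} = -444995 + \left(-326\right)^{2} = -444995 + 106276 = -338719$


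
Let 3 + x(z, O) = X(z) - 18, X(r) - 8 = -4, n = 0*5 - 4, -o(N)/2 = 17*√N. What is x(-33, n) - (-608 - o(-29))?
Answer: 591 - 34*I*√29 ≈ 591.0 - 183.1*I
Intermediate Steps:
o(N) = -34*√N
n = -4 (n = 0 - 4 = -4)
X(r) = 4 (X(r) = 8 - 4 = 4)
x(z, O) = -17 (x(z, O) = -3 + (4 - 18) = -3 - 14 = -17)
x(-33, n) - (-608 - o(-29)) = -17 - (-608 - (-34)*√(-29)) = -17 - (-608 - (-34)*I*√29) = -17 - (-608 + 34*I*√29) = -17 + (608 - 34*I*√29) = 591 - 34*I*√29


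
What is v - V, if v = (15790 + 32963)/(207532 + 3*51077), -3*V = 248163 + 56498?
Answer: 109910562602/1082289 ≈ 1.0155e+5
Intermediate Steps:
V = -304661/3 (V = -(248163 + 56498)/3 = -⅓*304661 = -304661/3 ≈ -1.0155e+5)
v = 48753/360763 (v = 48753/(207532 + 153231) = 48753/360763 ≈ 0.13514)
v - V = 48753/360763 - 1*(-304661/3) = 48753/360763 + 304661/3 = 109910562602/1082289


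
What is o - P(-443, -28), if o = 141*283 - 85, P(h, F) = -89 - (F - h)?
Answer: 40322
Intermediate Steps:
P(h, F) = -89 + h - F (P(h, F) = -89 + (h - F) = -89 + h - F)
o = 39818 (o = 39903 - 85 = 39818)
o - P(-443, -28) = 39818 - (-89 - 443 - 1*(-28)) = 39818 - (-89 - 443 + 28) = 39818 - 1*(-504) = 39818 + 504 = 40322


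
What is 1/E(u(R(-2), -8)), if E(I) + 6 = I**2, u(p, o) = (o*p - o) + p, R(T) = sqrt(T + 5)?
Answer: 205/4393 + 112*sqrt(3)/4393 ≈ 0.090824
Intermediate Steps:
R(T) = sqrt(5 + T)
u(p, o) = p - o + o*p (u(p, o) = (-o + o*p) + p = p - o + o*p)
E(I) = -6 + I**2
1/E(u(R(-2), -8)) = 1/(-6 + (sqrt(5 - 2) - 1*(-8) - 8*sqrt(5 - 2))**2) = 1/(-6 + (sqrt(3) + 8 - 8*sqrt(3))**2) = 1/(-6 + (8 - 7*sqrt(3))**2)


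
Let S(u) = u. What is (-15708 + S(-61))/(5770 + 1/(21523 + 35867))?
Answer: -904982910/331140301 ≈ -2.7329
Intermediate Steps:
(-15708 + S(-61))/(5770 + 1/(21523 + 35867)) = (-15708 - 61)/(5770 + 1/(21523 + 35867)) = -15769/(5770 + 1/57390) = -15769/331140301/57390 = -15769*57390/331140301 = -904982910/331140301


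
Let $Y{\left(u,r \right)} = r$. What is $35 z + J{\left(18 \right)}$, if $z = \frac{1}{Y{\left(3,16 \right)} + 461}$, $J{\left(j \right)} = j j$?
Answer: $\frac{154583}{477} \approx 324.07$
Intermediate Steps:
$J{\left(j \right)} = j^{2}$
$z = \frac{1}{477}$ ($z = \frac{1}{16 + 461} = \frac{1}{477} \approx 0.0020964$)
$35 z + J{\left(18 \right)} = 35 \cdot \frac{1}{477} + 18^{2} = \frac{35}{477} + 324 = \frac{154583}{477}$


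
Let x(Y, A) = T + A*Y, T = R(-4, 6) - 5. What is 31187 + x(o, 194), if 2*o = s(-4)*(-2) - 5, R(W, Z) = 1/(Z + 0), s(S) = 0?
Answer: 184183/6 ≈ 30697.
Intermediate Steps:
R(W, Z) = 1/Z
T = -29/6 (T = 1/6 - 5 = ⅙ - 5 = -29/6 ≈ -4.8333)
o = -5/2 (o = (0*(-2) - 5)/2 = (0 - 5)/2 = (½)*(-5) = -5/2 ≈ -2.5000)
x(Y, A) = -29/6 + A*Y
31187 + x(o, 194) = 31187 + (-29/6 + 194*(-5/2)) = 31187 + (-29/6 - 485) = 31187 - 2939/6 = 184183/6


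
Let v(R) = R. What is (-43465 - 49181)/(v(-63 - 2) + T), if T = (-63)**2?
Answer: -46323/1952 ≈ -23.731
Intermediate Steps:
T = 3969
(-43465 - 49181)/(v(-63 - 2) + T) = (-43465 - 49181)/((-63 - 2) + 3969) = -92646/(-65 + 3969) = -92646/3904 = -92646*1/3904 = -46323/1952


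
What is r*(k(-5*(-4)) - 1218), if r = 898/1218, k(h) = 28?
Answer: -76330/87 ≈ -877.36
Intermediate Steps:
r = 449/609 (r = 898*(1/1218) = 449/609 ≈ 0.73727)
r*(k(-5*(-4)) - 1218) = 449*(28 - 1218)/609 = (449/609)*(-1190) = -76330/87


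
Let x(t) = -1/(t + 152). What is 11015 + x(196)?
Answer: 3833219/348 ≈ 11015.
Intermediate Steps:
x(t) = -1/(152 + t)
11015 + x(196) = 11015 - 1/(152 + 196) = 11015 - 1/348 = 3833219/348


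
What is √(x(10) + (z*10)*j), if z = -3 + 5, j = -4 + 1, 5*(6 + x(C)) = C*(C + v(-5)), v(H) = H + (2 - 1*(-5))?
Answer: I*√42 ≈ 6.4807*I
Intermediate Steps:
v(H) = 7 + H (v(H) = H + (2 + 5) = H + 7 = 7 + H)
x(C) = -6 + C*(2 + C)/5 (x(C) = -6 + (C*(C + (7 - 5)))/5 = -6 + (C*(C + 2))/5 = -6 + (C*(2 + C))/5 = -6 + C*(2 + C)/5)
j = -3
z = 2
√(x(10) + (z*10)*j) = √((-6 + (⅕)*10² + (⅖)*10) + (2*10)*(-3)) = √((-6 + (⅕)*100 + 4) + 20*(-3)) = √((-6 + 20 + 4) - 60) = √(18 - 60) = √(-42) = I*√42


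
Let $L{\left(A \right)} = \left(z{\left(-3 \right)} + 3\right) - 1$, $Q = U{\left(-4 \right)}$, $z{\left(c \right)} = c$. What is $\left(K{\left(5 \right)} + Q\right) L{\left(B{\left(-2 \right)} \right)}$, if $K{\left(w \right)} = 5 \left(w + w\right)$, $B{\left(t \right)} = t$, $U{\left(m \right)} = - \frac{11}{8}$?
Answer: $- \frac{389}{8} \approx -48.625$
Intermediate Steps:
$U{\left(m \right)} = - \frac{11}{8}$ ($U{\left(m \right)} = \left(-11\right) \frac{1}{8} = - \frac{11}{8}$)
$Q = - \frac{11}{8} \approx -1.375$
$K{\left(w \right)} = 10 w$ ($K{\left(w \right)} = 5 \cdot 2 w = 10 w$)
$L{\left(A \right)} = -1$ ($L{\left(A \right)} = \left(-3 + 3\right) - 1 = 0 - 1 = -1$)
$\left(K{\left(5 \right)} + Q\right) L{\left(B{\left(-2 \right)} \right)} = \left(10 \cdot 5 - \frac{11}{8}\right) \left(-1\right) = \left(50 - \frac{11}{8}\right) \left(-1\right) = \frac{389}{8} \left(-1\right) = - \frac{389}{8}$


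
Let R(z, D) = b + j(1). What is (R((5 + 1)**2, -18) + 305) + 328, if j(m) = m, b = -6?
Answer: 628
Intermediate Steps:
R(z, D) = -5 (R(z, D) = -6 + 1 = -5)
(R((5 + 1)**2, -18) + 305) + 328 = (-5 + 305) + 328 = 300 + 328 = 628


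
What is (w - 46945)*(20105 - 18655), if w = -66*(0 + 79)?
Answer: -75630550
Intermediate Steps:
w = -5214 (w = -66*79 = -5214)
(w - 46945)*(20105 - 18655) = (-5214 - 46945)*(20105 - 18655) = -52159*1450 = -75630550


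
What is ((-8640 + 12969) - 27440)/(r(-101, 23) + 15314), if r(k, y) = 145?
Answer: -23111/15459 ≈ -1.4950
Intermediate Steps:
((-8640 + 12969) - 27440)/(r(-101, 23) + 15314) = ((-8640 + 12969) - 27440)/(145 + 15314) = (4329 - 27440)/15459 = -23111*1/15459 = -23111/15459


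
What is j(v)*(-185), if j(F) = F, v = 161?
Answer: -29785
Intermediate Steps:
j(v)*(-185) = 161*(-185) = -29785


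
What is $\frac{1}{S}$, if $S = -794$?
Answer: $- \frac{1}{794} \approx -0.0012594$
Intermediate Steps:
$\frac{1}{S} = \frac{1}{-794} = - \frac{1}{794}$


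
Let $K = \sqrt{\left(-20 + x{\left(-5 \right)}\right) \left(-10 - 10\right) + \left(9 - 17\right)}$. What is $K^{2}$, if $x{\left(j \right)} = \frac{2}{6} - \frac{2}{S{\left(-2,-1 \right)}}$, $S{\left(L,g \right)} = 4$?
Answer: $\frac{1186}{3} \approx 395.33$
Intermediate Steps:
$x{\left(j \right)} = - \frac{1}{6}$ ($x{\left(j \right)} = \frac{2}{6} - \frac{2}{4} = 2 \cdot \frac{1}{6} - \frac{1}{2} = \frac{1}{3} - \frac{1}{2} = - \frac{1}{6}$)
$K = \frac{\sqrt{3558}}{3}$ ($K = \sqrt{\left(-20 - \frac{1}{6}\right) \left(-10 - 10\right) + \left(9 - 17\right)} = \sqrt{\left(- \frac{121}{6}\right) \left(-20\right) + \left(9 - 17\right)} = \sqrt{\frac{1210}{3} - 8} = \sqrt{\frac{1186}{3}} = \frac{\sqrt{3558}}{3} \approx 19.883$)
$K^{2} = \left(\frac{\sqrt{3558}}{3}\right)^{2} = \frac{1186}{3}$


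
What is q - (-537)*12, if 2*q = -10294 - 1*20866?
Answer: -9136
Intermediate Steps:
q = -15580 (q = (-10294 - 1*20866)/2 = (-10294 - 20866)/2 = (½)*(-31160) = -15580)
q - (-537)*12 = -15580 - (-537)*12 = -15580 - 1*(-6444) = -15580 + 6444 = -9136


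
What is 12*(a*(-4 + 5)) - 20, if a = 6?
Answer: 52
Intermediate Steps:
12*(a*(-4 + 5)) - 20 = 12*(6*(-4 + 5)) - 20 = 12*(6*1) - 20 = 12*6 - 20 = 72 - 20 = 52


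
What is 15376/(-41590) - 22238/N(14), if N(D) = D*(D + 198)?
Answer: -242628597/30859780 ≈ -7.8623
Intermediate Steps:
N(D) = D*(198 + D)
15376/(-41590) - 22238/N(14) = 15376/(-41590) - 22238*1/(14*(198 + 14)) = 15376*(-1/41590) - 22238/(14*212) = -7688/20795 - 22238/2968 = -7688/20795 - 22238*1/2968 = -7688/20795 - 11119/1484 = -242628597/30859780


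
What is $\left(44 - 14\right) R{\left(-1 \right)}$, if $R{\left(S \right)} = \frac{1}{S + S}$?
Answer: $-15$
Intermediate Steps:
$R{\left(S \right)} = \frac{1}{2 S}$
$\left(44 - 14\right) R{\left(-1 \right)} = \left(44 - 14\right) \frac{1}{2 \left(-1\right)} = 30 \cdot \frac{1}{2} \left(-1\right) = 30 \left(- \frac{1}{2}\right) = -15$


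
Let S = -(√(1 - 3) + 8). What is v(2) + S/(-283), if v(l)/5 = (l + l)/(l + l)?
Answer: 1423/283 + I*√2/283 ≈ 5.0283 + 0.0049972*I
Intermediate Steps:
v(l) = 5 (v(l) = 5*((l + l)/(l + l)) = 5*((2*l)/((2*l))) = 5*((2*l)*(1/(2*l))) = 5*1 = 5)
S = -8 - I*√2 (S = -(√(-2) + 8) = -(I*√2 + 8) = -(8 + I*√2) = -8 - I*√2 ≈ -8.0 - 1.4142*I)
v(2) + S/(-283) = 5 + (-8 - I*√2)/(-283) = 5 - (-8 - I*√2)/283 = 5 + (8/283 + I*√2/283) = 1423/283 + I*√2/283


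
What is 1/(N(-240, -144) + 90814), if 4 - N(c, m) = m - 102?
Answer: 1/91064 ≈ 1.0981e-5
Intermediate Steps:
N(c, m) = 106 - m (N(c, m) = 4 - (m - 102) = 4 - (-102 + m) = 4 + (102 - m) = 106 - m)
1/(N(-240, -144) + 90814) = 1/((106 - 1*(-144)) + 90814) = 1/((106 + 144) + 90814) = 1/(250 + 90814) = 1/91064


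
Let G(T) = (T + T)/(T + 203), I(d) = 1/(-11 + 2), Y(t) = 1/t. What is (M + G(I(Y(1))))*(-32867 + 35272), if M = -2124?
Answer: -4663807265/913 ≈ -5.1082e+6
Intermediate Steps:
I(d) = -⅑ (I(d) = 1/(-9) = -⅑)
G(T) = 2*T/(203 + T) (G(T) = (2*T)/(203 + T) = 2*T/(203 + T))
(M + G(I(Y(1))))*(-32867 + 35272) = (-2124 + 2*(-⅑)/(203 - ⅑))*(-32867 + 35272) = (-2124 + 2*(-⅑)/(1826/9))*2405 = (-2124 + 2*(-⅑)*(9/1826))*2405 = (-2124 - 1/913)*2405 = -1939213/913*2405 = -4663807265/913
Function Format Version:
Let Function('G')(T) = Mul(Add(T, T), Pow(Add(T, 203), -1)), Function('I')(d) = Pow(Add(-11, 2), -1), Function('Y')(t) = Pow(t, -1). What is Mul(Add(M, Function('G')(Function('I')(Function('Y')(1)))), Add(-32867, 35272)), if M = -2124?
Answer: Rational(-4663807265, 913) ≈ -5.1082e+6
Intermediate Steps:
Function('I')(d) = Rational(-1, 9) (Function('I')(d) = Pow(-9, -1) = Rational(-1, 9))
Function('G')(T) = Mul(2, T, Pow(Add(203, T), -1)) (Function('G')(T) = Mul(Mul(2, T), Pow(Add(203, T), -1)) = Mul(2, T, Pow(Add(203, T), -1)))
Mul(Add(M, Function('G')(Function('I')(Function('Y')(1)))), Add(-32867, 35272)) = Mul(Add(-2124, Mul(2, Rational(-1, 9), Pow(Add(203, Rational(-1, 9)), -1))), Add(-32867, 35272)) = Mul(Add(-2124, Mul(2, Rational(-1, 9), Pow(Rational(1826, 9), -1))), 2405) = Mul(Add(-2124, Mul(2, Rational(-1, 9), Rational(9, 1826))), 2405) = Mul(Add(-2124, Rational(-1, 913)), 2405) = Mul(Rational(-1939213, 913), 2405) = Rational(-4663807265, 913)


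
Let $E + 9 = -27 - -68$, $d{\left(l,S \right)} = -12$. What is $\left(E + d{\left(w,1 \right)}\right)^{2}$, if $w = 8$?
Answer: $400$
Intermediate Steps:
$E = 32$ ($E = -9 - -41 = -9 + \left(-27 + 68\right) = -9 + 41 = 32$)
$\left(E + d{\left(w,1 \right)}\right)^{2} = \left(32 - 12\right)^{2} = 20^{2} = 400$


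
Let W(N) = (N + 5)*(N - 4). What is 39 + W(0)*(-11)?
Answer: 259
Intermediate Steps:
W(N) = (-4 + N)*(5 + N) (W(N) = (5 + N)*(-4 + N) = (-4 + N)*(5 + N))
39 + W(0)*(-11) = 39 + (-20 + 0 + 0**2)*(-11) = 39 + (-20 + 0 + 0)*(-11) = 39 - 20*(-11) = 39 + 220 = 259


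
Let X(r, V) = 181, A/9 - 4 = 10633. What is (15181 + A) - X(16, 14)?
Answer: 110733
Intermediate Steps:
A = 95733 (A = 36 + 9*10633 = 36 + 95697 = 95733)
(15181 + A) - X(16, 14) = (15181 + 95733) - 1*181 = 110914 - 181 = 110733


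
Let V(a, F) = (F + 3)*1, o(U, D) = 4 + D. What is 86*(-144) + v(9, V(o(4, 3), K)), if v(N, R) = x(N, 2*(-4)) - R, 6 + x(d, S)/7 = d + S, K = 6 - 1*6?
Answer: -12422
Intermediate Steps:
K = 0 (K = 6 - 6 = 0)
V(a, F) = 3 + F (V(a, F) = (3 + F)*1 = 3 + F)
x(d, S) = -42 + 7*S + 7*d (x(d, S) = -42 + 7*(d + S) = -42 + 7*(S + d) = -42 + (7*S + 7*d) = -42 + 7*S + 7*d)
v(N, R) = -98 - R + 7*N (v(N, R) = (-42 + 7*(2*(-4)) + 7*N) - R = (-42 + 7*(-8) + 7*N) - R = (-42 - 56 + 7*N) - R = (-98 + 7*N) - R = -98 - R + 7*N)
86*(-144) + v(9, V(o(4, 3), K)) = 86*(-144) + (-98 - (3 + 0) + 7*9) = -12384 + (-98 - 1*3 + 63) = -12384 + (-98 - 3 + 63) = -12384 - 38 = -12422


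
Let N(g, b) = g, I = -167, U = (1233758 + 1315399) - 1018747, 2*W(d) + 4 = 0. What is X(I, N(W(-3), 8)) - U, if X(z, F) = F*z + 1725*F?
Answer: -1533526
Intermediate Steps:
W(d) = -2 (W(d) = -2 + (½)*0 = -2 + 0 = -2)
U = 1530410 (U = 2549157 - 1018747 = 1530410)
X(z, F) = 1725*F + F*z
X(I, N(W(-3), 8)) - U = -2*(1725 - 167) - 1*1530410 = -2*1558 - 1530410 = -3116 - 1530410 = -1533526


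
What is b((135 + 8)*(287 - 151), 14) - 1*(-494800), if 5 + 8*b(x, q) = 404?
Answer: 3958799/8 ≈ 4.9485e+5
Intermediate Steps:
b(x, q) = 399/8 (b(x, q) = -5/8 + (⅛)*404 = -5/8 + 101/2 = 399/8)
b((135 + 8)*(287 - 151), 14) - 1*(-494800) = 399/8 - 1*(-494800) = 399/8 + 494800 = 3958799/8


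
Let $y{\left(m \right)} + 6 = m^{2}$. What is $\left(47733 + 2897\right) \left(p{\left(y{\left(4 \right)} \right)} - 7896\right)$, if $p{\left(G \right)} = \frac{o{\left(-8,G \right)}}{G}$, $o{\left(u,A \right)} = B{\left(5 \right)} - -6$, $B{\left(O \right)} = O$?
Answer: $-399718787$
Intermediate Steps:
$o{\left(u,A \right)} = 11$ ($o{\left(u,A \right)} = 5 - -6 = 5 + 6 = 11$)
$y{\left(m \right)} = -6 + m^{2}$
$p{\left(G \right)} = \frac{11}{G}$
$\left(47733 + 2897\right) \left(p{\left(y{\left(4 \right)} \right)} - 7896\right) = \left(47733 + 2897\right) \left(\frac{11}{-6 + 4^{2}} - 7896\right) = 50630 \left(\frac{11}{-6 + 16} - 7896\right) = 50630 \left(\frac{11}{10} - 7896\right) = 50630 \left(- \frac{78949}{10}\right) = -399718787$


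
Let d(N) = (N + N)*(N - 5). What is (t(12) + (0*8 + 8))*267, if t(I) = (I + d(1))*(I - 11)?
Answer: 3204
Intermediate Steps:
d(N) = 2*N*(-5 + N) (d(N) = (2*N)*(-5 + N) = 2*N*(-5 + N))
t(I) = (-11 + I)*(-8 + I) (t(I) = (I + 2*1*(-5 + 1))*(I - 11) = (I + 2*1*(-4))*(-11 + I) = (I - 8)*(-11 + I) = (-8 + I)*(-11 + I) = (-11 + I)*(-8 + I))
(t(12) + (0*8 + 8))*267 = ((88 + 12² - 19*12) + (0*8 + 8))*267 = ((88 + 144 - 228) + (0 + 8))*267 = (4 + 8)*267 = 12*267 = 3204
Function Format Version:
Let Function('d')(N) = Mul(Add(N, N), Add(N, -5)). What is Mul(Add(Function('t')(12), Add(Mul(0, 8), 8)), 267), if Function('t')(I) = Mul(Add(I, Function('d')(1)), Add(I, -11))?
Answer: 3204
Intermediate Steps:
Function('d')(N) = Mul(2, N, Add(-5, N)) (Function('d')(N) = Mul(Mul(2, N), Add(-5, N)) = Mul(2, N, Add(-5, N)))
Function('t')(I) = Mul(Add(-11, I), Add(-8, I)) (Function('t')(I) = Mul(Add(I, Mul(2, 1, Add(-5, 1))), Add(I, -11)) = Mul(Add(I, Mul(2, 1, -4)), Add(-11, I)) = Mul(Add(I, -8), Add(-11, I)) = Mul(Add(-8, I), Add(-11, I)) = Mul(Add(-11, I), Add(-8, I)))
Mul(Add(Function('t')(12), Add(Mul(0, 8), 8)), 267) = Mul(Add(Add(88, Pow(12, 2), Mul(-19, 12)), Add(Mul(0, 8), 8)), 267) = Mul(Add(Add(88, 144, -228), Add(0, 8)), 267) = Mul(Add(4, 8), 267) = Mul(12, 267) = 3204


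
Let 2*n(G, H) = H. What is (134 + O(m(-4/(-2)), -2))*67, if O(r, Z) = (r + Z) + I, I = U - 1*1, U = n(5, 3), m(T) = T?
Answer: 18023/2 ≈ 9011.5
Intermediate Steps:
n(G, H) = H/2
U = 3/2 (U = (½)*3 = 3/2 ≈ 1.5000)
I = ½ (I = 3/2 - 1*1 = 3/2 - 1 = ½ ≈ 0.50000)
O(r, Z) = ½ + Z + r (O(r, Z) = (r + Z) + ½ = (Z + r) + ½ = ½ + Z + r)
(134 + O(m(-4/(-2)), -2))*67 = (134 + (½ - 2 - 4/(-2)))*67 = (134 + (½ - 2 - 4*(-½)))*67 = (134 + (½ - 2 + 2))*67 = (134 + ½)*67 = (269/2)*67 = 18023/2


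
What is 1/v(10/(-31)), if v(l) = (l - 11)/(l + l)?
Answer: 20/351 ≈ 0.056980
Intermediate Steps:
v(l) = (-11 + l)/(2*l) (v(l) = (-11 + l)/((2*l)) = (-11 + l)*(1/(2*l)) = (-11 + l)/(2*l))
1/v(10/(-31)) = 1/((-11 + 10/(-31))/(2*((10/(-31))))) = 1/((-11 + 10*(-1/31))/(2*((10*(-1/31))))) = 1/((-11 - 10/31)/(2*(-10/31))) = 1/((½)*(-31/10)*(-351/31)) = 1/(351/20) = 20/351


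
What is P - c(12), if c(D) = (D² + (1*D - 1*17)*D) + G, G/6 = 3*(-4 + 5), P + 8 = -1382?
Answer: -1492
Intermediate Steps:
P = -1390 (P = -8 - 1382 = -1390)
G = 18 (G = 6*(3*(-4 + 5)) = 6*(3*1) = 6*3 = 18)
c(D) = 18 + D² + D*(-17 + D) (c(D) = (D² + (1*D - 1*17)*D) + 18 = (D² + (D - 17)*D) + 18 = (D² + (-17 + D)*D) + 18 = (D² + D*(-17 + D)) + 18 = 18 + D² + D*(-17 + D))
P - c(12) = -1390 - (18 - 17*12 + 2*12²) = -1390 - (18 - 204 + 2*144) = -1390 - (18 - 204 + 288) = -1390 - 1*102 = -1390 - 102 = -1492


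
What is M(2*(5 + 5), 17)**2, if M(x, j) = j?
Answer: 289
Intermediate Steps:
M(2*(5 + 5), 17)**2 = 17**2 = 289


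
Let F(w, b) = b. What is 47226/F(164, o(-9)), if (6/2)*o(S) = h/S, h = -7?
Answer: 1275102/7 ≈ 1.8216e+5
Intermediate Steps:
o(S) = -7/(3*S) (o(S) = (-7/S)/3 = -7/(3*S))
47226/F(164, o(-9)) = 47226/((-7/3/(-9))) = 47226/((-7/3*(-⅑))) = 47226/(7/27) = 47226*(27/7) = 1275102/7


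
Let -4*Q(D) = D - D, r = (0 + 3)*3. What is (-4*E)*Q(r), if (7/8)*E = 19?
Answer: 0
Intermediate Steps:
E = 152/7 (E = (8/7)*19 = 152/7 ≈ 21.714)
r = 9 (r = 3*3 = 9)
Q(D) = 0 (Q(D) = -(D - D)/4 = -1/4*0 = 0)
(-4*E)*Q(r) = -4*152/7*0 = -608/7*0 = 0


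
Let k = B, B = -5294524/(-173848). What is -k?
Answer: -1323631/43462 ≈ -30.455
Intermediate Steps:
B = 1323631/43462 (B = -5294524*(-1/173848) = 1323631/43462 ≈ 30.455)
k = 1323631/43462 ≈ 30.455
-k = -1*1323631/43462 = -1323631/43462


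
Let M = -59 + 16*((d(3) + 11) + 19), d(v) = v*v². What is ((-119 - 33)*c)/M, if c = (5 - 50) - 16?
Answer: 9272/853 ≈ 10.870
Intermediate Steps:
d(v) = v³
c = -61 (c = -45 - 16 = -61)
M = 853 (M = -59 + 16*((3³ + 11) + 19) = -59 + 16*((27 + 11) + 19) = -59 + 16*(38 + 19) = -59 + 16*57 = -59 + 912 = 853)
((-119 - 33)*c)/M = ((-119 - 33)*(-61))/853 = -152*(-61)*(1/853) = 9272*(1/853) = 9272/853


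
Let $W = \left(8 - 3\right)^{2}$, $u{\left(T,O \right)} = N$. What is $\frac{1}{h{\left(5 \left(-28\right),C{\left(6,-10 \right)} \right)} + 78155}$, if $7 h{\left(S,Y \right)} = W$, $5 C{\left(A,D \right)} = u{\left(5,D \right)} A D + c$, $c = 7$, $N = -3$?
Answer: $\frac{7}{547110} \approx 1.2794 \cdot 10^{-5}$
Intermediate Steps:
$u{\left(T,O \right)} = -3$
$W = 25$ ($W = 5^{2} = 25$)
$C{\left(A,D \right)} = \frac{7}{5} - \frac{3 A D}{5}$ ($C{\left(A,D \right)} = \frac{- 3 A D + 7}{5} = \frac{7 - 3 A D}{5} = \frac{7}{5} - \frac{3 A D}{5}$)
$h{\left(S,Y \right)} = \frac{25}{7}$ ($h{\left(S,Y \right)} = \frac{1}{7} \cdot 25 = \frac{25}{7}$)
$\frac{1}{h{\left(5 \left(-28\right),C{\left(6,-10 \right)} \right)} + 78155} = \frac{1}{\frac{25}{7} + 78155} = \frac{1}{\frac{547110}{7}} = \frac{7}{547110}$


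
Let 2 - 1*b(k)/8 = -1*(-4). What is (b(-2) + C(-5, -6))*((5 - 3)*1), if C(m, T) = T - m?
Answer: -34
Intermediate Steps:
b(k) = -16 (b(k) = 16 - (-8)*(-4) = 16 - 8*4 = 16 - 32 = -16)
(b(-2) + C(-5, -6))*((5 - 3)*1) = (-16 + (-6 - 1*(-5)))*((5 - 3)*1) = (-16 + (-6 + 5))*(2*1) = (-16 - 1)*2 = -17*2 = -34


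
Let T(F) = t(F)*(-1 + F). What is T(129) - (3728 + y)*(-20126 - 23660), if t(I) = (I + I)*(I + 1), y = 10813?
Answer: 640985346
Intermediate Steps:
t(I) = 2*I*(1 + I) (t(I) = (2*I)*(1 + I) = 2*I*(1 + I))
T(F) = 2*F*(1 + F)*(-1 + F) (T(F) = (2*F*(1 + F))*(-1 + F) = 2*F*(1 + F)*(-1 + F))
T(129) - (3728 + y)*(-20126 - 23660) = 2*129*(-1 + 129²) - (3728 + 10813)*(-20126 - 23660) = 2*129*(-1 + 16641) - 14541*(-43786) = 2*129*16640 - 1*(-636692226) = 4293120 + 636692226 = 640985346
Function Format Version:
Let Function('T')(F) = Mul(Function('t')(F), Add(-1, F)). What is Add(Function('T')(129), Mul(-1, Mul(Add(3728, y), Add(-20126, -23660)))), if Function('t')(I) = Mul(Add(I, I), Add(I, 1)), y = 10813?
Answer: 640985346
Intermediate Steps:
Function('t')(I) = Mul(2, I, Add(1, I)) (Function('t')(I) = Mul(Mul(2, I), Add(1, I)) = Mul(2, I, Add(1, I)))
Function('T')(F) = Mul(2, F, Add(1, F), Add(-1, F)) (Function('T')(F) = Mul(Mul(2, F, Add(1, F)), Add(-1, F)) = Mul(2, F, Add(1, F), Add(-1, F)))
Add(Function('T')(129), Mul(-1, Mul(Add(3728, y), Add(-20126, -23660)))) = Add(Mul(2, 129, Add(-1, Pow(129, 2))), Mul(-1, Mul(Add(3728, 10813), Add(-20126, -23660)))) = Add(Mul(2, 129, Add(-1, 16641)), Mul(-1, Mul(14541, -43786))) = Add(Mul(2, 129, 16640), Mul(-1, -636692226)) = Add(4293120, 636692226) = 640985346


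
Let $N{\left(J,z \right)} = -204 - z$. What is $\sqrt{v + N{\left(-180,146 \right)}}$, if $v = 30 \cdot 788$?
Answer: $\sqrt{23290} \approx 152.61$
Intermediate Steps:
$v = 23640$
$\sqrt{v + N{\left(-180,146 \right)}} = \sqrt{23640 - 350} = \sqrt{23290}$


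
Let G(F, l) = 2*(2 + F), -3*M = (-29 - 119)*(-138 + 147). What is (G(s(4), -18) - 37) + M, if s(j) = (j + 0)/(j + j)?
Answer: 412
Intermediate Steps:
s(j) = 1/2 (s(j) = j/((2*j)) = j*(1/(2*j)) = 1/2)
M = 444 (M = -(-29 - 119)*(-138 + 147)/3 = -(-148)*9/3 = -1/3*(-1332) = 444)
G(F, l) = 4 + 2*F
(G(s(4), -18) - 37) + M = ((4 + 2*(1/2)) - 37) + 444 = ((4 + 1) - 37) + 444 = (5 - 37) + 444 = -32 + 444 = 412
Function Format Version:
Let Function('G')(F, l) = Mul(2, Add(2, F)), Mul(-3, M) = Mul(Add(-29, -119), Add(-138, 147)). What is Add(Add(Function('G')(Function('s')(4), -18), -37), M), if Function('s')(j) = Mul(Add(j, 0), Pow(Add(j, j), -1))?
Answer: 412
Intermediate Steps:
Function('s')(j) = Rational(1, 2) (Function('s')(j) = Mul(j, Pow(Mul(2, j), -1)) = Mul(j, Mul(Rational(1, 2), Pow(j, -1))) = Rational(1, 2))
M = 444 (M = Mul(Rational(-1, 3), Mul(Add(-29, -119), Add(-138, 147))) = Mul(Rational(-1, 3), Mul(-148, 9)) = Mul(Rational(-1, 3), -1332) = 444)
Function('G')(F, l) = Add(4, Mul(2, F))
Add(Add(Function('G')(Function('s')(4), -18), -37), M) = Add(Add(Add(4, Mul(2, Rational(1, 2))), -37), 444) = Add(Add(Add(4, 1), -37), 444) = Add(Add(5, -37), 444) = Add(-32, 444) = 412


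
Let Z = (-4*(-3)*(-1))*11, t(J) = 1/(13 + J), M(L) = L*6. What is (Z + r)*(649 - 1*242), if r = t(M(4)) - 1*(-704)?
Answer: 232815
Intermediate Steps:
M(L) = 6*L
r = 26049/37 (r = 1/(13 + 6*4) - 1*(-704) = 1/(13 + 24) + 704 = 1/37 + 704 = 26049/37 ≈ 704.03)
Z = -132 (Z = (12*(-1))*11 = -12*11 = -132)
(Z + r)*(649 - 1*242) = (-132 + 26049/37)*(649 - 1*242) = 21165*(649 - 242)/37 = (21165/37)*407 = 232815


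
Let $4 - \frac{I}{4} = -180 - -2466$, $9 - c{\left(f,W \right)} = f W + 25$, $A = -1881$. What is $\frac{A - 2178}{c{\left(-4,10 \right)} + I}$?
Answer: $\frac{4059}{9104} \approx 0.44585$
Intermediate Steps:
$c{\left(f,W \right)} = -16 - W f$ ($c{\left(f,W \right)} = 9 - \left(f W + 25\right) = 9 - \left(W f + 25\right) = 9 - \left(25 + W f\right) = -16 - W f$)
$I = -9128$ ($I = 16 - 4 \left(-180 - -2466\right) = 16 - 4 \left(-180 + 2466\right) = 16 - 9144 = -9128$)
$\frac{A - 2178}{c{\left(-4,10 \right)} + I} = \frac{-1881 - 2178}{\left(-16 - 10 \left(-4\right)\right) - 9128} = - \frac{4059}{\left(-16 + 40\right) - 9128} = - \frac{4059}{24 - 9128} = - \frac{4059}{-9104} = \left(-4059\right) \left(- \frac{1}{9104}\right) = \frac{4059}{9104}$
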